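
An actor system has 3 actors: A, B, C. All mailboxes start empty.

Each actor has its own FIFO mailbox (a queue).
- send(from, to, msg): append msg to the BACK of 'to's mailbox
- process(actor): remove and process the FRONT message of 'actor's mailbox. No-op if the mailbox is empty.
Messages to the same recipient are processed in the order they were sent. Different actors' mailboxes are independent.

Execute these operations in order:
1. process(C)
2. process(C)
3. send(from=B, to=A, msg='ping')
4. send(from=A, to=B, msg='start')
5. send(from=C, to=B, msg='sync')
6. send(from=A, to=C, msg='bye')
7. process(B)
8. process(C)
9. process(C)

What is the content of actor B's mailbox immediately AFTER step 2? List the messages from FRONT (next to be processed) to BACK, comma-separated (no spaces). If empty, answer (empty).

After 1 (process(C)): A:[] B:[] C:[]
After 2 (process(C)): A:[] B:[] C:[]

(empty)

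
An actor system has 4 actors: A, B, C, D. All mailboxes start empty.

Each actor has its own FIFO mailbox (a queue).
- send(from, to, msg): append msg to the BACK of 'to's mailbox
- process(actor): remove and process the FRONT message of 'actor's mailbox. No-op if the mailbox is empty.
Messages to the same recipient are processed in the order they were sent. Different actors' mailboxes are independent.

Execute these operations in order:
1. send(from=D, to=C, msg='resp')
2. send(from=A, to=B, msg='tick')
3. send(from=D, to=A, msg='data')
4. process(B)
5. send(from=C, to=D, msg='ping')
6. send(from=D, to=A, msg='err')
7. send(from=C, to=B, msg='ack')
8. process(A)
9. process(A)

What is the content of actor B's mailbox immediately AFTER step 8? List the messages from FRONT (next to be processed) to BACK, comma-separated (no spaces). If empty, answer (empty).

After 1 (send(from=D, to=C, msg='resp')): A:[] B:[] C:[resp] D:[]
After 2 (send(from=A, to=B, msg='tick')): A:[] B:[tick] C:[resp] D:[]
After 3 (send(from=D, to=A, msg='data')): A:[data] B:[tick] C:[resp] D:[]
After 4 (process(B)): A:[data] B:[] C:[resp] D:[]
After 5 (send(from=C, to=D, msg='ping')): A:[data] B:[] C:[resp] D:[ping]
After 6 (send(from=D, to=A, msg='err')): A:[data,err] B:[] C:[resp] D:[ping]
After 7 (send(from=C, to=B, msg='ack')): A:[data,err] B:[ack] C:[resp] D:[ping]
After 8 (process(A)): A:[err] B:[ack] C:[resp] D:[ping]

ack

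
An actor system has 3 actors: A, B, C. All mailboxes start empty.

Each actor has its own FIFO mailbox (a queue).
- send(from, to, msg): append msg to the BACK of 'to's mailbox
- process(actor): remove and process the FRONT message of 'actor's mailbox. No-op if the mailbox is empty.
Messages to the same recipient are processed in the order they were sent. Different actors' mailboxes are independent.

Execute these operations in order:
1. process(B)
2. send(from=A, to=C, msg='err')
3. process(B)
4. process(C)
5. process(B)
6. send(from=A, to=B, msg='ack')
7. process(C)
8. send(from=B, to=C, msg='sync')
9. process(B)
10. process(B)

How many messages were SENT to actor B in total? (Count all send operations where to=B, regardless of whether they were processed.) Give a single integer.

Answer: 1

Derivation:
After 1 (process(B)): A:[] B:[] C:[]
After 2 (send(from=A, to=C, msg='err')): A:[] B:[] C:[err]
After 3 (process(B)): A:[] B:[] C:[err]
After 4 (process(C)): A:[] B:[] C:[]
After 5 (process(B)): A:[] B:[] C:[]
After 6 (send(from=A, to=B, msg='ack')): A:[] B:[ack] C:[]
After 7 (process(C)): A:[] B:[ack] C:[]
After 8 (send(from=B, to=C, msg='sync')): A:[] B:[ack] C:[sync]
After 9 (process(B)): A:[] B:[] C:[sync]
After 10 (process(B)): A:[] B:[] C:[sync]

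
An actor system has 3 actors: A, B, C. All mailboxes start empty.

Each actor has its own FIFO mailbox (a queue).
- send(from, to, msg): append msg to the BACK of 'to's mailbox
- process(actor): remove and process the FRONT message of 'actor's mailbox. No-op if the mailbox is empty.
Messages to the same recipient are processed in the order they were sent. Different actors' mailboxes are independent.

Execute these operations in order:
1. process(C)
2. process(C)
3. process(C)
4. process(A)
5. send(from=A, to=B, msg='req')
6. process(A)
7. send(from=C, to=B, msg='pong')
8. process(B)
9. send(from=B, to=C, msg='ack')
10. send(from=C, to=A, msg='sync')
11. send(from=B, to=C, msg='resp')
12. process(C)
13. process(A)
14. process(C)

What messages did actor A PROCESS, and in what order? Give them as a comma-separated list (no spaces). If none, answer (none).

Answer: sync

Derivation:
After 1 (process(C)): A:[] B:[] C:[]
After 2 (process(C)): A:[] B:[] C:[]
After 3 (process(C)): A:[] B:[] C:[]
After 4 (process(A)): A:[] B:[] C:[]
After 5 (send(from=A, to=B, msg='req')): A:[] B:[req] C:[]
After 6 (process(A)): A:[] B:[req] C:[]
After 7 (send(from=C, to=B, msg='pong')): A:[] B:[req,pong] C:[]
After 8 (process(B)): A:[] B:[pong] C:[]
After 9 (send(from=B, to=C, msg='ack')): A:[] B:[pong] C:[ack]
After 10 (send(from=C, to=A, msg='sync')): A:[sync] B:[pong] C:[ack]
After 11 (send(from=B, to=C, msg='resp')): A:[sync] B:[pong] C:[ack,resp]
After 12 (process(C)): A:[sync] B:[pong] C:[resp]
After 13 (process(A)): A:[] B:[pong] C:[resp]
After 14 (process(C)): A:[] B:[pong] C:[]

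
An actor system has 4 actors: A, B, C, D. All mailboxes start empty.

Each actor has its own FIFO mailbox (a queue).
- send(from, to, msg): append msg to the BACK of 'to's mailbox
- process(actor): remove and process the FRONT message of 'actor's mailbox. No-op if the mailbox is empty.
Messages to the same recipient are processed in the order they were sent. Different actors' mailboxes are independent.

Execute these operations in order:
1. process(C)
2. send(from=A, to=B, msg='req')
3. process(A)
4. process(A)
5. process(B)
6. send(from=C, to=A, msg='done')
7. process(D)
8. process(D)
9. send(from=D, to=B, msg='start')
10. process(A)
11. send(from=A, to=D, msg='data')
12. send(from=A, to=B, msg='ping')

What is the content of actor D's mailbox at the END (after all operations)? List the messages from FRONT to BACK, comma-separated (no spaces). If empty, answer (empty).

Answer: data

Derivation:
After 1 (process(C)): A:[] B:[] C:[] D:[]
After 2 (send(from=A, to=B, msg='req')): A:[] B:[req] C:[] D:[]
After 3 (process(A)): A:[] B:[req] C:[] D:[]
After 4 (process(A)): A:[] B:[req] C:[] D:[]
After 5 (process(B)): A:[] B:[] C:[] D:[]
After 6 (send(from=C, to=A, msg='done')): A:[done] B:[] C:[] D:[]
After 7 (process(D)): A:[done] B:[] C:[] D:[]
After 8 (process(D)): A:[done] B:[] C:[] D:[]
After 9 (send(from=D, to=B, msg='start')): A:[done] B:[start] C:[] D:[]
After 10 (process(A)): A:[] B:[start] C:[] D:[]
After 11 (send(from=A, to=D, msg='data')): A:[] B:[start] C:[] D:[data]
After 12 (send(from=A, to=B, msg='ping')): A:[] B:[start,ping] C:[] D:[data]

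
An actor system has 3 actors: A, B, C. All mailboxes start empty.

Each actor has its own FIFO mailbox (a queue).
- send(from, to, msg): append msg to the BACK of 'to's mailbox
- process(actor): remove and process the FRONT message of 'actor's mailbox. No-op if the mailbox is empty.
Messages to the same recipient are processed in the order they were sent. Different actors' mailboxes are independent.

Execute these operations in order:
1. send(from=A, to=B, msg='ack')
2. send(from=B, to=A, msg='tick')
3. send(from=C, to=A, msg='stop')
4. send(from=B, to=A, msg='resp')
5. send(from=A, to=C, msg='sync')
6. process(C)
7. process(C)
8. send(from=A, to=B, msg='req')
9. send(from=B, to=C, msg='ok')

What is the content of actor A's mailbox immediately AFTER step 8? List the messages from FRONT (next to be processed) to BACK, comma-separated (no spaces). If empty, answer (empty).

After 1 (send(from=A, to=B, msg='ack')): A:[] B:[ack] C:[]
After 2 (send(from=B, to=A, msg='tick')): A:[tick] B:[ack] C:[]
After 3 (send(from=C, to=A, msg='stop')): A:[tick,stop] B:[ack] C:[]
After 4 (send(from=B, to=A, msg='resp')): A:[tick,stop,resp] B:[ack] C:[]
After 5 (send(from=A, to=C, msg='sync')): A:[tick,stop,resp] B:[ack] C:[sync]
After 6 (process(C)): A:[tick,stop,resp] B:[ack] C:[]
After 7 (process(C)): A:[tick,stop,resp] B:[ack] C:[]
After 8 (send(from=A, to=B, msg='req')): A:[tick,stop,resp] B:[ack,req] C:[]

tick,stop,resp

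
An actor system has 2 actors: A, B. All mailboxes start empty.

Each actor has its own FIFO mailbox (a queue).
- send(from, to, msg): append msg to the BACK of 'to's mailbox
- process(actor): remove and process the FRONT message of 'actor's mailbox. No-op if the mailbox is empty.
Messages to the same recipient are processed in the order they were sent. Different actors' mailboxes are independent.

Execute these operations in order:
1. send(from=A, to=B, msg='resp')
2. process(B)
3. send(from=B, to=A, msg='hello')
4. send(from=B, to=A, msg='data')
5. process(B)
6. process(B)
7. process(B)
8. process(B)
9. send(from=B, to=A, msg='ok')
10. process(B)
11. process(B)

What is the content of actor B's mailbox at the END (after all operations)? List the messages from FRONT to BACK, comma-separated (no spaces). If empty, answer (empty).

After 1 (send(from=A, to=B, msg='resp')): A:[] B:[resp]
After 2 (process(B)): A:[] B:[]
After 3 (send(from=B, to=A, msg='hello')): A:[hello] B:[]
After 4 (send(from=B, to=A, msg='data')): A:[hello,data] B:[]
After 5 (process(B)): A:[hello,data] B:[]
After 6 (process(B)): A:[hello,data] B:[]
After 7 (process(B)): A:[hello,data] B:[]
After 8 (process(B)): A:[hello,data] B:[]
After 9 (send(from=B, to=A, msg='ok')): A:[hello,data,ok] B:[]
After 10 (process(B)): A:[hello,data,ok] B:[]
After 11 (process(B)): A:[hello,data,ok] B:[]

Answer: (empty)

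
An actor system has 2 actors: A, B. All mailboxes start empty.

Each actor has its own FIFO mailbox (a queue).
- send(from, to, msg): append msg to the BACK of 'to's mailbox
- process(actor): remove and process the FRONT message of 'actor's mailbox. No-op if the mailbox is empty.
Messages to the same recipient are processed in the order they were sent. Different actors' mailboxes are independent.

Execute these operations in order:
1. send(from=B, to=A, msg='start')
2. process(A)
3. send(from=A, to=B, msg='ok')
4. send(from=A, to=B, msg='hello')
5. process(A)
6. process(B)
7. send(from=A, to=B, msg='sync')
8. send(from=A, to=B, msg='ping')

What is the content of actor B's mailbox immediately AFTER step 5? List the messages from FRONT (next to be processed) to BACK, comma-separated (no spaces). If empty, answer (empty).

After 1 (send(from=B, to=A, msg='start')): A:[start] B:[]
After 2 (process(A)): A:[] B:[]
After 3 (send(from=A, to=B, msg='ok')): A:[] B:[ok]
After 4 (send(from=A, to=B, msg='hello')): A:[] B:[ok,hello]
After 5 (process(A)): A:[] B:[ok,hello]

ok,hello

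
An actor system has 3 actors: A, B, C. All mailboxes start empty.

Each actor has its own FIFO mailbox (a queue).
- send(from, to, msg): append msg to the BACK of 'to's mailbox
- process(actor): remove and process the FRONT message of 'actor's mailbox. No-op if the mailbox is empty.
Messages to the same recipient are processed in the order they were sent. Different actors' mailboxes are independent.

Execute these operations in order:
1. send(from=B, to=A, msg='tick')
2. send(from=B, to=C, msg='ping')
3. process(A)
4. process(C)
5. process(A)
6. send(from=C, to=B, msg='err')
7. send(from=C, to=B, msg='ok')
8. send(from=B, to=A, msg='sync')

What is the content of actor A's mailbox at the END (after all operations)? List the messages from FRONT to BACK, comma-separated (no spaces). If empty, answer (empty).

After 1 (send(from=B, to=A, msg='tick')): A:[tick] B:[] C:[]
After 2 (send(from=B, to=C, msg='ping')): A:[tick] B:[] C:[ping]
After 3 (process(A)): A:[] B:[] C:[ping]
After 4 (process(C)): A:[] B:[] C:[]
After 5 (process(A)): A:[] B:[] C:[]
After 6 (send(from=C, to=B, msg='err')): A:[] B:[err] C:[]
After 7 (send(from=C, to=B, msg='ok')): A:[] B:[err,ok] C:[]
After 8 (send(from=B, to=A, msg='sync')): A:[sync] B:[err,ok] C:[]

Answer: sync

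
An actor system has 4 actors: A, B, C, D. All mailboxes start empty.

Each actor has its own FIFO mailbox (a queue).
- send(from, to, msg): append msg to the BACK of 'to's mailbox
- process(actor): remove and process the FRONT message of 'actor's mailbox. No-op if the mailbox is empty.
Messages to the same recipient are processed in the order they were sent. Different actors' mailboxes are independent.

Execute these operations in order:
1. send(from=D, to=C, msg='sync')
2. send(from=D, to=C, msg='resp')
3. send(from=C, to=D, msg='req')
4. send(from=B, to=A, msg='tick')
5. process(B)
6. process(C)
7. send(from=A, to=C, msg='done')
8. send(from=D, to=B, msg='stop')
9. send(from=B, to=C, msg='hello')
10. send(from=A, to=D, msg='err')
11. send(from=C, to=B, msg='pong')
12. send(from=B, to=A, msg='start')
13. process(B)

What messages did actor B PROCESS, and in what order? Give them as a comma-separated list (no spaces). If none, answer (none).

Answer: stop

Derivation:
After 1 (send(from=D, to=C, msg='sync')): A:[] B:[] C:[sync] D:[]
After 2 (send(from=D, to=C, msg='resp')): A:[] B:[] C:[sync,resp] D:[]
After 3 (send(from=C, to=D, msg='req')): A:[] B:[] C:[sync,resp] D:[req]
After 4 (send(from=B, to=A, msg='tick')): A:[tick] B:[] C:[sync,resp] D:[req]
After 5 (process(B)): A:[tick] B:[] C:[sync,resp] D:[req]
After 6 (process(C)): A:[tick] B:[] C:[resp] D:[req]
After 7 (send(from=A, to=C, msg='done')): A:[tick] B:[] C:[resp,done] D:[req]
After 8 (send(from=D, to=B, msg='stop')): A:[tick] B:[stop] C:[resp,done] D:[req]
After 9 (send(from=B, to=C, msg='hello')): A:[tick] B:[stop] C:[resp,done,hello] D:[req]
After 10 (send(from=A, to=D, msg='err')): A:[tick] B:[stop] C:[resp,done,hello] D:[req,err]
After 11 (send(from=C, to=B, msg='pong')): A:[tick] B:[stop,pong] C:[resp,done,hello] D:[req,err]
After 12 (send(from=B, to=A, msg='start')): A:[tick,start] B:[stop,pong] C:[resp,done,hello] D:[req,err]
After 13 (process(B)): A:[tick,start] B:[pong] C:[resp,done,hello] D:[req,err]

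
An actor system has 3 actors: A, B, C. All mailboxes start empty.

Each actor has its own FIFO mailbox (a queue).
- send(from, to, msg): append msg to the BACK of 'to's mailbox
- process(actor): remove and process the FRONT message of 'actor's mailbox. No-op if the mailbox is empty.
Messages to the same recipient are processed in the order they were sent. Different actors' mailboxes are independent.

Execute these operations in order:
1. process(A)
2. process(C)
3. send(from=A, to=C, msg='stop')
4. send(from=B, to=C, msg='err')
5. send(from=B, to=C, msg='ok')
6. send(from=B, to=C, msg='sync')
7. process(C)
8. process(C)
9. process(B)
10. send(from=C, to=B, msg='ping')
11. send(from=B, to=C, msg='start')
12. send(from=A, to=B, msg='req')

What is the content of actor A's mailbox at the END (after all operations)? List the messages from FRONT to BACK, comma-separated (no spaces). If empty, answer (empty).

Answer: (empty)

Derivation:
After 1 (process(A)): A:[] B:[] C:[]
After 2 (process(C)): A:[] B:[] C:[]
After 3 (send(from=A, to=C, msg='stop')): A:[] B:[] C:[stop]
After 4 (send(from=B, to=C, msg='err')): A:[] B:[] C:[stop,err]
After 5 (send(from=B, to=C, msg='ok')): A:[] B:[] C:[stop,err,ok]
After 6 (send(from=B, to=C, msg='sync')): A:[] B:[] C:[stop,err,ok,sync]
After 7 (process(C)): A:[] B:[] C:[err,ok,sync]
After 8 (process(C)): A:[] B:[] C:[ok,sync]
After 9 (process(B)): A:[] B:[] C:[ok,sync]
After 10 (send(from=C, to=B, msg='ping')): A:[] B:[ping] C:[ok,sync]
After 11 (send(from=B, to=C, msg='start')): A:[] B:[ping] C:[ok,sync,start]
After 12 (send(from=A, to=B, msg='req')): A:[] B:[ping,req] C:[ok,sync,start]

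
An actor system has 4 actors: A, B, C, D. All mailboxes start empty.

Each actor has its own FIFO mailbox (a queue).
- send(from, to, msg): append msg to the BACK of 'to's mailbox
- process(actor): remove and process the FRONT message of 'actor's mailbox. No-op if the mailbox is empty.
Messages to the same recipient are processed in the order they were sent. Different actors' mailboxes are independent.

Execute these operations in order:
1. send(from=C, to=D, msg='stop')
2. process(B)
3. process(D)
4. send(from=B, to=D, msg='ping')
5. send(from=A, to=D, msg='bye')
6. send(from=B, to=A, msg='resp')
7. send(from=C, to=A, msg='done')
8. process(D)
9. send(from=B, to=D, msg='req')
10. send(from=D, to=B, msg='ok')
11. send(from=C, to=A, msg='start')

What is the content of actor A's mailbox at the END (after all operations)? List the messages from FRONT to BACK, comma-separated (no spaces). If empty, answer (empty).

After 1 (send(from=C, to=D, msg='stop')): A:[] B:[] C:[] D:[stop]
After 2 (process(B)): A:[] B:[] C:[] D:[stop]
After 3 (process(D)): A:[] B:[] C:[] D:[]
After 4 (send(from=B, to=D, msg='ping')): A:[] B:[] C:[] D:[ping]
After 5 (send(from=A, to=D, msg='bye')): A:[] B:[] C:[] D:[ping,bye]
After 6 (send(from=B, to=A, msg='resp')): A:[resp] B:[] C:[] D:[ping,bye]
After 7 (send(from=C, to=A, msg='done')): A:[resp,done] B:[] C:[] D:[ping,bye]
After 8 (process(D)): A:[resp,done] B:[] C:[] D:[bye]
After 9 (send(from=B, to=D, msg='req')): A:[resp,done] B:[] C:[] D:[bye,req]
After 10 (send(from=D, to=B, msg='ok')): A:[resp,done] B:[ok] C:[] D:[bye,req]
After 11 (send(from=C, to=A, msg='start')): A:[resp,done,start] B:[ok] C:[] D:[bye,req]

Answer: resp,done,start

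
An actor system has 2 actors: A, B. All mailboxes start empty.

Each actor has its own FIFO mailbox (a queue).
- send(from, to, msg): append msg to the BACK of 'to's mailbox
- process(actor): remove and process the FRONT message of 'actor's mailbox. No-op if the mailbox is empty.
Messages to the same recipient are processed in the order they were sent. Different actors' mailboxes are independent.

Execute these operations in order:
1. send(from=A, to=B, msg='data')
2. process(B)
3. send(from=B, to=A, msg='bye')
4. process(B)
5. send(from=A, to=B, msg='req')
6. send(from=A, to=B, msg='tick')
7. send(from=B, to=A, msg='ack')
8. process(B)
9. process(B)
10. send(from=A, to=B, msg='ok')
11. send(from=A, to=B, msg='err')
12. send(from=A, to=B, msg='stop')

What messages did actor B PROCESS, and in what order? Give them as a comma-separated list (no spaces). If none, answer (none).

After 1 (send(from=A, to=B, msg='data')): A:[] B:[data]
After 2 (process(B)): A:[] B:[]
After 3 (send(from=B, to=A, msg='bye')): A:[bye] B:[]
After 4 (process(B)): A:[bye] B:[]
After 5 (send(from=A, to=B, msg='req')): A:[bye] B:[req]
After 6 (send(from=A, to=B, msg='tick')): A:[bye] B:[req,tick]
After 7 (send(from=B, to=A, msg='ack')): A:[bye,ack] B:[req,tick]
After 8 (process(B)): A:[bye,ack] B:[tick]
After 9 (process(B)): A:[bye,ack] B:[]
After 10 (send(from=A, to=B, msg='ok')): A:[bye,ack] B:[ok]
After 11 (send(from=A, to=B, msg='err')): A:[bye,ack] B:[ok,err]
After 12 (send(from=A, to=B, msg='stop')): A:[bye,ack] B:[ok,err,stop]

Answer: data,req,tick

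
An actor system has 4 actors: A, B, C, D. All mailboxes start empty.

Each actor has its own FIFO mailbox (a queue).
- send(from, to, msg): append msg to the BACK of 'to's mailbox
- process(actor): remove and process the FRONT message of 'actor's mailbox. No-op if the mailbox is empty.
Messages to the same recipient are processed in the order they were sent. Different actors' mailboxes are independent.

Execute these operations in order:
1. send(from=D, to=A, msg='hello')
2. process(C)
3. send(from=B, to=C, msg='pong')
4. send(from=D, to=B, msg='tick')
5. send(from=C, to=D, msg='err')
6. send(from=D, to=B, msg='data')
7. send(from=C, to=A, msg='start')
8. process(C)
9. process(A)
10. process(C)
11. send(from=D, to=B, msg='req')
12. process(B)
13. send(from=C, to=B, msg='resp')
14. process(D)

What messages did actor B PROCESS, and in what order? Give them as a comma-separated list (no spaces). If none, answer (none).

After 1 (send(from=D, to=A, msg='hello')): A:[hello] B:[] C:[] D:[]
After 2 (process(C)): A:[hello] B:[] C:[] D:[]
After 3 (send(from=B, to=C, msg='pong')): A:[hello] B:[] C:[pong] D:[]
After 4 (send(from=D, to=B, msg='tick')): A:[hello] B:[tick] C:[pong] D:[]
After 5 (send(from=C, to=D, msg='err')): A:[hello] B:[tick] C:[pong] D:[err]
After 6 (send(from=D, to=B, msg='data')): A:[hello] B:[tick,data] C:[pong] D:[err]
After 7 (send(from=C, to=A, msg='start')): A:[hello,start] B:[tick,data] C:[pong] D:[err]
After 8 (process(C)): A:[hello,start] B:[tick,data] C:[] D:[err]
After 9 (process(A)): A:[start] B:[tick,data] C:[] D:[err]
After 10 (process(C)): A:[start] B:[tick,data] C:[] D:[err]
After 11 (send(from=D, to=B, msg='req')): A:[start] B:[tick,data,req] C:[] D:[err]
After 12 (process(B)): A:[start] B:[data,req] C:[] D:[err]
After 13 (send(from=C, to=B, msg='resp')): A:[start] B:[data,req,resp] C:[] D:[err]
After 14 (process(D)): A:[start] B:[data,req,resp] C:[] D:[]

Answer: tick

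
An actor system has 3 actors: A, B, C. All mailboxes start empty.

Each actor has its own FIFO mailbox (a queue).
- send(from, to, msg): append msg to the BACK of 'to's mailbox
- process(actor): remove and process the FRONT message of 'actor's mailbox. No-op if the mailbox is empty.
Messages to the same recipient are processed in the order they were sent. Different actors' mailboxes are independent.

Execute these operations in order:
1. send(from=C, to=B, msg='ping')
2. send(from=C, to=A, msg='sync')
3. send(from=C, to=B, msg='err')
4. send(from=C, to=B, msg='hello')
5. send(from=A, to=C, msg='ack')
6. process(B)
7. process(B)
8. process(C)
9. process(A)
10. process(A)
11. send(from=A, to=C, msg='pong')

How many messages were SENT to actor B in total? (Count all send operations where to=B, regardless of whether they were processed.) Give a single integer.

After 1 (send(from=C, to=B, msg='ping')): A:[] B:[ping] C:[]
After 2 (send(from=C, to=A, msg='sync')): A:[sync] B:[ping] C:[]
After 3 (send(from=C, to=B, msg='err')): A:[sync] B:[ping,err] C:[]
After 4 (send(from=C, to=B, msg='hello')): A:[sync] B:[ping,err,hello] C:[]
After 5 (send(from=A, to=C, msg='ack')): A:[sync] B:[ping,err,hello] C:[ack]
After 6 (process(B)): A:[sync] B:[err,hello] C:[ack]
After 7 (process(B)): A:[sync] B:[hello] C:[ack]
After 8 (process(C)): A:[sync] B:[hello] C:[]
After 9 (process(A)): A:[] B:[hello] C:[]
After 10 (process(A)): A:[] B:[hello] C:[]
After 11 (send(from=A, to=C, msg='pong')): A:[] B:[hello] C:[pong]

Answer: 3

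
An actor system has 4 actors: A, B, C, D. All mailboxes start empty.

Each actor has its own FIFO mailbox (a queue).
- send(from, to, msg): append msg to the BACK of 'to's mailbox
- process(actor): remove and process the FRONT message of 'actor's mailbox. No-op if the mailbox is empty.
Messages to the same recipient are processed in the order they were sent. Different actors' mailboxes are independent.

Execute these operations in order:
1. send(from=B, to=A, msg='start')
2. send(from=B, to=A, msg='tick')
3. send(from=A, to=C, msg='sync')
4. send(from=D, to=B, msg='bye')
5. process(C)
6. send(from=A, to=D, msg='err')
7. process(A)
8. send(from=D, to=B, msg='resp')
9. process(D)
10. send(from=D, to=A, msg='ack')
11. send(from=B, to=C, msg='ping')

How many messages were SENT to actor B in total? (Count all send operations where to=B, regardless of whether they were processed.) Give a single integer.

After 1 (send(from=B, to=A, msg='start')): A:[start] B:[] C:[] D:[]
After 2 (send(from=B, to=A, msg='tick')): A:[start,tick] B:[] C:[] D:[]
After 3 (send(from=A, to=C, msg='sync')): A:[start,tick] B:[] C:[sync] D:[]
After 4 (send(from=D, to=B, msg='bye')): A:[start,tick] B:[bye] C:[sync] D:[]
After 5 (process(C)): A:[start,tick] B:[bye] C:[] D:[]
After 6 (send(from=A, to=D, msg='err')): A:[start,tick] B:[bye] C:[] D:[err]
After 7 (process(A)): A:[tick] B:[bye] C:[] D:[err]
After 8 (send(from=D, to=B, msg='resp')): A:[tick] B:[bye,resp] C:[] D:[err]
After 9 (process(D)): A:[tick] B:[bye,resp] C:[] D:[]
After 10 (send(from=D, to=A, msg='ack')): A:[tick,ack] B:[bye,resp] C:[] D:[]
After 11 (send(from=B, to=C, msg='ping')): A:[tick,ack] B:[bye,resp] C:[ping] D:[]

Answer: 2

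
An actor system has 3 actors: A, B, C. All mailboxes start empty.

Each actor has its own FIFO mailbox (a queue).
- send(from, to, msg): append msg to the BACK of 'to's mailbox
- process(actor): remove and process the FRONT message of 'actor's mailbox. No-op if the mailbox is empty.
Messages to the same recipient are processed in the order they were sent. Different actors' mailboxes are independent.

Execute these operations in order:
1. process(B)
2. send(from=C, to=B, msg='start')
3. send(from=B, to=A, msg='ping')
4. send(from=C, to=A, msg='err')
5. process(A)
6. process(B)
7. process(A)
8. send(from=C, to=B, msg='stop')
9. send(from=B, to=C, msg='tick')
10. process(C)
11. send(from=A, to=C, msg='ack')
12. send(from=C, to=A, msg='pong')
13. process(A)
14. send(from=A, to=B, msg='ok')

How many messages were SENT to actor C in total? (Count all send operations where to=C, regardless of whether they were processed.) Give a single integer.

Answer: 2

Derivation:
After 1 (process(B)): A:[] B:[] C:[]
After 2 (send(from=C, to=B, msg='start')): A:[] B:[start] C:[]
After 3 (send(from=B, to=A, msg='ping')): A:[ping] B:[start] C:[]
After 4 (send(from=C, to=A, msg='err')): A:[ping,err] B:[start] C:[]
After 5 (process(A)): A:[err] B:[start] C:[]
After 6 (process(B)): A:[err] B:[] C:[]
After 7 (process(A)): A:[] B:[] C:[]
After 8 (send(from=C, to=B, msg='stop')): A:[] B:[stop] C:[]
After 9 (send(from=B, to=C, msg='tick')): A:[] B:[stop] C:[tick]
After 10 (process(C)): A:[] B:[stop] C:[]
After 11 (send(from=A, to=C, msg='ack')): A:[] B:[stop] C:[ack]
After 12 (send(from=C, to=A, msg='pong')): A:[pong] B:[stop] C:[ack]
After 13 (process(A)): A:[] B:[stop] C:[ack]
After 14 (send(from=A, to=B, msg='ok')): A:[] B:[stop,ok] C:[ack]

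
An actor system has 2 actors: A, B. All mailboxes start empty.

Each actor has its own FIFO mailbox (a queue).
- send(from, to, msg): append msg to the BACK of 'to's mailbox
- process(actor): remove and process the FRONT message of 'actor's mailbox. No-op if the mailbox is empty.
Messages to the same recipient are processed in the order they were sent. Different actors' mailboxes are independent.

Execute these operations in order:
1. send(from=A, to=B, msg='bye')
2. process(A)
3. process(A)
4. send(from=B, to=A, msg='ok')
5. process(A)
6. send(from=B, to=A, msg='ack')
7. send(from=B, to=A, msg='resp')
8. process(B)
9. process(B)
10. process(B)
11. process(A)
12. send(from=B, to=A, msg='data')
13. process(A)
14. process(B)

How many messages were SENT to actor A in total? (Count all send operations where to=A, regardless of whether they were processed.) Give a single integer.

After 1 (send(from=A, to=B, msg='bye')): A:[] B:[bye]
After 2 (process(A)): A:[] B:[bye]
After 3 (process(A)): A:[] B:[bye]
After 4 (send(from=B, to=A, msg='ok')): A:[ok] B:[bye]
After 5 (process(A)): A:[] B:[bye]
After 6 (send(from=B, to=A, msg='ack')): A:[ack] B:[bye]
After 7 (send(from=B, to=A, msg='resp')): A:[ack,resp] B:[bye]
After 8 (process(B)): A:[ack,resp] B:[]
After 9 (process(B)): A:[ack,resp] B:[]
After 10 (process(B)): A:[ack,resp] B:[]
After 11 (process(A)): A:[resp] B:[]
After 12 (send(from=B, to=A, msg='data')): A:[resp,data] B:[]
After 13 (process(A)): A:[data] B:[]
After 14 (process(B)): A:[data] B:[]

Answer: 4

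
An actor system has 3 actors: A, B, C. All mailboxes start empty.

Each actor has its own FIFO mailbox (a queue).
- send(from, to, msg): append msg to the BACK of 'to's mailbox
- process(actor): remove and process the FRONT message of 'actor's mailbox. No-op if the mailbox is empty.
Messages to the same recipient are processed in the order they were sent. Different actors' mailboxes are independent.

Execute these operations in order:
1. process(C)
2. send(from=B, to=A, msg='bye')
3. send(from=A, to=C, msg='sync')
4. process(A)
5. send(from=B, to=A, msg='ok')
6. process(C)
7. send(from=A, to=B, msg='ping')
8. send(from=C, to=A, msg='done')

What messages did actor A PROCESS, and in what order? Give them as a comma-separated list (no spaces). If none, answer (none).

After 1 (process(C)): A:[] B:[] C:[]
After 2 (send(from=B, to=A, msg='bye')): A:[bye] B:[] C:[]
After 3 (send(from=A, to=C, msg='sync')): A:[bye] B:[] C:[sync]
After 4 (process(A)): A:[] B:[] C:[sync]
After 5 (send(from=B, to=A, msg='ok')): A:[ok] B:[] C:[sync]
After 6 (process(C)): A:[ok] B:[] C:[]
After 7 (send(from=A, to=B, msg='ping')): A:[ok] B:[ping] C:[]
After 8 (send(from=C, to=A, msg='done')): A:[ok,done] B:[ping] C:[]

Answer: bye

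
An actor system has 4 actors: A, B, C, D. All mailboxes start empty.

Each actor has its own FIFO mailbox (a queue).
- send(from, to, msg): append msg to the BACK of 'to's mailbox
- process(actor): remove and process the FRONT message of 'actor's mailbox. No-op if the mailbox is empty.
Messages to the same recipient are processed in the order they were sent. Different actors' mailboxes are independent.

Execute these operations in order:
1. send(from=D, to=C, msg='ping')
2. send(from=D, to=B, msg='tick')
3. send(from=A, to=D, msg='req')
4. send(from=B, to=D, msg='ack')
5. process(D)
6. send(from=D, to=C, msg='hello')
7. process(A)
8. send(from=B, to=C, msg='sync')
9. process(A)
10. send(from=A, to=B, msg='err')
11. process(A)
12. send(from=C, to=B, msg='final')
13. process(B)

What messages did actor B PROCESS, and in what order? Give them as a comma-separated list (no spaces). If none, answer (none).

Answer: tick

Derivation:
After 1 (send(from=D, to=C, msg='ping')): A:[] B:[] C:[ping] D:[]
After 2 (send(from=D, to=B, msg='tick')): A:[] B:[tick] C:[ping] D:[]
After 3 (send(from=A, to=D, msg='req')): A:[] B:[tick] C:[ping] D:[req]
After 4 (send(from=B, to=D, msg='ack')): A:[] B:[tick] C:[ping] D:[req,ack]
After 5 (process(D)): A:[] B:[tick] C:[ping] D:[ack]
After 6 (send(from=D, to=C, msg='hello')): A:[] B:[tick] C:[ping,hello] D:[ack]
After 7 (process(A)): A:[] B:[tick] C:[ping,hello] D:[ack]
After 8 (send(from=B, to=C, msg='sync')): A:[] B:[tick] C:[ping,hello,sync] D:[ack]
After 9 (process(A)): A:[] B:[tick] C:[ping,hello,sync] D:[ack]
After 10 (send(from=A, to=B, msg='err')): A:[] B:[tick,err] C:[ping,hello,sync] D:[ack]
After 11 (process(A)): A:[] B:[tick,err] C:[ping,hello,sync] D:[ack]
After 12 (send(from=C, to=B, msg='final')): A:[] B:[tick,err,final] C:[ping,hello,sync] D:[ack]
After 13 (process(B)): A:[] B:[err,final] C:[ping,hello,sync] D:[ack]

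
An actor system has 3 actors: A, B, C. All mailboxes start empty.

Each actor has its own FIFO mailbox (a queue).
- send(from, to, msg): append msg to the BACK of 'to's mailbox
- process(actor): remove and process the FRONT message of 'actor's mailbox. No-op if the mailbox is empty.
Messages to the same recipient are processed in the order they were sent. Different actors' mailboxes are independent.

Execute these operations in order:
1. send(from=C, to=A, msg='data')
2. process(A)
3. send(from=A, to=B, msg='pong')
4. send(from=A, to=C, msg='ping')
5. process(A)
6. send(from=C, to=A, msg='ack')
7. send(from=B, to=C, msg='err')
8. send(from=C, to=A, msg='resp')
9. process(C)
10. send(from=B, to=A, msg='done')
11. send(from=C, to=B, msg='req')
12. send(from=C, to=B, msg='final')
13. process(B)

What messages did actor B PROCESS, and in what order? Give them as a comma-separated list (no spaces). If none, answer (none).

After 1 (send(from=C, to=A, msg='data')): A:[data] B:[] C:[]
After 2 (process(A)): A:[] B:[] C:[]
After 3 (send(from=A, to=B, msg='pong')): A:[] B:[pong] C:[]
After 4 (send(from=A, to=C, msg='ping')): A:[] B:[pong] C:[ping]
After 5 (process(A)): A:[] B:[pong] C:[ping]
After 6 (send(from=C, to=A, msg='ack')): A:[ack] B:[pong] C:[ping]
After 7 (send(from=B, to=C, msg='err')): A:[ack] B:[pong] C:[ping,err]
After 8 (send(from=C, to=A, msg='resp')): A:[ack,resp] B:[pong] C:[ping,err]
After 9 (process(C)): A:[ack,resp] B:[pong] C:[err]
After 10 (send(from=B, to=A, msg='done')): A:[ack,resp,done] B:[pong] C:[err]
After 11 (send(from=C, to=B, msg='req')): A:[ack,resp,done] B:[pong,req] C:[err]
After 12 (send(from=C, to=B, msg='final')): A:[ack,resp,done] B:[pong,req,final] C:[err]
After 13 (process(B)): A:[ack,resp,done] B:[req,final] C:[err]

Answer: pong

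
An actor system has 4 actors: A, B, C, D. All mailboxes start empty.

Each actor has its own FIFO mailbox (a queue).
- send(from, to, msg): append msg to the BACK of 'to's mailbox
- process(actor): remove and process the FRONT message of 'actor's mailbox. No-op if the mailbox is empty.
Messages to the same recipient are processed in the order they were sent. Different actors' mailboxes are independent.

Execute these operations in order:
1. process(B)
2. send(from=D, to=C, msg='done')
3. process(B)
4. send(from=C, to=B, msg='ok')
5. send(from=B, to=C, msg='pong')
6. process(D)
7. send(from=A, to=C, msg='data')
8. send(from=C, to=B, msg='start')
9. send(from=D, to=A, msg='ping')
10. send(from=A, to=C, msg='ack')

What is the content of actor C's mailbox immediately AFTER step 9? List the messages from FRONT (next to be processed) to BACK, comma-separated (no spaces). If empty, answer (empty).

After 1 (process(B)): A:[] B:[] C:[] D:[]
After 2 (send(from=D, to=C, msg='done')): A:[] B:[] C:[done] D:[]
After 3 (process(B)): A:[] B:[] C:[done] D:[]
After 4 (send(from=C, to=B, msg='ok')): A:[] B:[ok] C:[done] D:[]
After 5 (send(from=B, to=C, msg='pong')): A:[] B:[ok] C:[done,pong] D:[]
After 6 (process(D)): A:[] B:[ok] C:[done,pong] D:[]
After 7 (send(from=A, to=C, msg='data')): A:[] B:[ok] C:[done,pong,data] D:[]
After 8 (send(from=C, to=B, msg='start')): A:[] B:[ok,start] C:[done,pong,data] D:[]
After 9 (send(from=D, to=A, msg='ping')): A:[ping] B:[ok,start] C:[done,pong,data] D:[]

done,pong,data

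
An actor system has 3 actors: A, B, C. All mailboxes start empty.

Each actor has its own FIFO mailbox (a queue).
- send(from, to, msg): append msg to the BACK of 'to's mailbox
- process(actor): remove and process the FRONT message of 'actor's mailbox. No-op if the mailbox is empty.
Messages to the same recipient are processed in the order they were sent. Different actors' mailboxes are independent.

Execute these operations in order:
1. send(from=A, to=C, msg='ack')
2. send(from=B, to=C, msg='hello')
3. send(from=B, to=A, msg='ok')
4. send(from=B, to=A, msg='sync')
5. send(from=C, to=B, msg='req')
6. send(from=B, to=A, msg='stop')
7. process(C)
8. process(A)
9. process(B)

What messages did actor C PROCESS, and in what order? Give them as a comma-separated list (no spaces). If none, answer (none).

Answer: ack

Derivation:
After 1 (send(from=A, to=C, msg='ack')): A:[] B:[] C:[ack]
After 2 (send(from=B, to=C, msg='hello')): A:[] B:[] C:[ack,hello]
After 3 (send(from=B, to=A, msg='ok')): A:[ok] B:[] C:[ack,hello]
After 4 (send(from=B, to=A, msg='sync')): A:[ok,sync] B:[] C:[ack,hello]
After 5 (send(from=C, to=B, msg='req')): A:[ok,sync] B:[req] C:[ack,hello]
After 6 (send(from=B, to=A, msg='stop')): A:[ok,sync,stop] B:[req] C:[ack,hello]
After 7 (process(C)): A:[ok,sync,stop] B:[req] C:[hello]
After 8 (process(A)): A:[sync,stop] B:[req] C:[hello]
After 9 (process(B)): A:[sync,stop] B:[] C:[hello]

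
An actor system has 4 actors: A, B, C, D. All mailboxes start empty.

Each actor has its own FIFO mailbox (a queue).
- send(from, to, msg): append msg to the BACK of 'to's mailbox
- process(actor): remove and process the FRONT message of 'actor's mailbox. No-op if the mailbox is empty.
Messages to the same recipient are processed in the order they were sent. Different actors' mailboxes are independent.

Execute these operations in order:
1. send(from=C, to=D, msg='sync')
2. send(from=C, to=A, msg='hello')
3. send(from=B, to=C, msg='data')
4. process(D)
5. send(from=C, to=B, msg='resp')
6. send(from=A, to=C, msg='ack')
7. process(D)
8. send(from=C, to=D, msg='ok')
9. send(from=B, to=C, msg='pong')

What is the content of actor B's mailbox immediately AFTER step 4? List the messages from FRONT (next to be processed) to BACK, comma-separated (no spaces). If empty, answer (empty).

After 1 (send(from=C, to=D, msg='sync')): A:[] B:[] C:[] D:[sync]
After 2 (send(from=C, to=A, msg='hello')): A:[hello] B:[] C:[] D:[sync]
After 3 (send(from=B, to=C, msg='data')): A:[hello] B:[] C:[data] D:[sync]
After 4 (process(D)): A:[hello] B:[] C:[data] D:[]

(empty)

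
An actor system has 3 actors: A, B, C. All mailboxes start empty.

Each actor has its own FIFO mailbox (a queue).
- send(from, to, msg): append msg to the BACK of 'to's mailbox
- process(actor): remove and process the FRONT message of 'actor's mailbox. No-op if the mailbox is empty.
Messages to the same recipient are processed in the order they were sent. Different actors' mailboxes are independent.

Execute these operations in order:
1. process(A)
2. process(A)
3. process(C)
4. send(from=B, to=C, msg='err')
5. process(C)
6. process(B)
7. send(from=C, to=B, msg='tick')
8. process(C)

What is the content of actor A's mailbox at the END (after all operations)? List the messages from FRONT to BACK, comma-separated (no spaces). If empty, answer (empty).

After 1 (process(A)): A:[] B:[] C:[]
After 2 (process(A)): A:[] B:[] C:[]
After 3 (process(C)): A:[] B:[] C:[]
After 4 (send(from=B, to=C, msg='err')): A:[] B:[] C:[err]
After 5 (process(C)): A:[] B:[] C:[]
After 6 (process(B)): A:[] B:[] C:[]
After 7 (send(from=C, to=B, msg='tick')): A:[] B:[tick] C:[]
After 8 (process(C)): A:[] B:[tick] C:[]

Answer: (empty)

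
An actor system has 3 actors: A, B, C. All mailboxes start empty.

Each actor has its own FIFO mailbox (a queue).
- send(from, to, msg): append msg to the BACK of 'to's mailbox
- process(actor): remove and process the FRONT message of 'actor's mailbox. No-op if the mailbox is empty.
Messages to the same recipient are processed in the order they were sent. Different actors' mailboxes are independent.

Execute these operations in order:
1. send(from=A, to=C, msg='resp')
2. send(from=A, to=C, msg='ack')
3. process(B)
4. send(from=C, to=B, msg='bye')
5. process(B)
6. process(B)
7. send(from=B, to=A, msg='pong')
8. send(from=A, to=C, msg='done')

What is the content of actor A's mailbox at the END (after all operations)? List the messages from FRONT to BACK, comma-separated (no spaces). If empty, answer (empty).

Answer: pong

Derivation:
After 1 (send(from=A, to=C, msg='resp')): A:[] B:[] C:[resp]
After 2 (send(from=A, to=C, msg='ack')): A:[] B:[] C:[resp,ack]
After 3 (process(B)): A:[] B:[] C:[resp,ack]
After 4 (send(from=C, to=B, msg='bye')): A:[] B:[bye] C:[resp,ack]
After 5 (process(B)): A:[] B:[] C:[resp,ack]
After 6 (process(B)): A:[] B:[] C:[resp,ack]
After 7 (send(from=B, to=A, msg='pong')): A:[pong] B:[] C:[resp,ack]
After 8 (send(from=A, to=C, msg='done')): A:[pong] B:[] C:[resp,ack,done]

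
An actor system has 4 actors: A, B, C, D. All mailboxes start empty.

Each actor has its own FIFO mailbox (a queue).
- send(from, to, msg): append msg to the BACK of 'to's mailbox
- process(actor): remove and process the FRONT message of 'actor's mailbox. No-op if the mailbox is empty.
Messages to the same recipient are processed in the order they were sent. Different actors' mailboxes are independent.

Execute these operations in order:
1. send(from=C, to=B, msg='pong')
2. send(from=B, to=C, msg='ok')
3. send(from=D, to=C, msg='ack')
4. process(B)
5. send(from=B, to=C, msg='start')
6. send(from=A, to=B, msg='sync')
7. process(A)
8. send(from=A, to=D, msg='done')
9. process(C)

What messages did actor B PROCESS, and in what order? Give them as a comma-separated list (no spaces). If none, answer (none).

After 1 (send(from=C, to=B, msg='pong')): A:[] B:[pong] C:[] D:[]
After 2 (send(from=B, to=C, msg='ok')): A:[] B:[pong] C:[ok] D:[]
After 3 (send(from=D, to=C, msg='ack')): A:[] B:[pong] C:[ok,ack] D:[]
After 4 (process(B)): A:[] B:[] C:[ok,ack] D:[]
After 5 (send(from=B, to=C, msg='start')): A:[] B:[] C:[ok,ack,start] D:[]
After 6 (send(from=A, to=B, msg='sync')): A:[] B:[sync] C:[ok,ack,start] D:[]
After 7 (process(A)): A:[] B:[sync] C:[ok,ack,start] D:[]
After 8 (send(from=A, to=D, msg='done')): A:[] B:[sync] C:[ok,ack,start] D:[done]
After 9 (process(C)): A:[] B:[sync] C:[ack,start] D:[done]

Answer: pong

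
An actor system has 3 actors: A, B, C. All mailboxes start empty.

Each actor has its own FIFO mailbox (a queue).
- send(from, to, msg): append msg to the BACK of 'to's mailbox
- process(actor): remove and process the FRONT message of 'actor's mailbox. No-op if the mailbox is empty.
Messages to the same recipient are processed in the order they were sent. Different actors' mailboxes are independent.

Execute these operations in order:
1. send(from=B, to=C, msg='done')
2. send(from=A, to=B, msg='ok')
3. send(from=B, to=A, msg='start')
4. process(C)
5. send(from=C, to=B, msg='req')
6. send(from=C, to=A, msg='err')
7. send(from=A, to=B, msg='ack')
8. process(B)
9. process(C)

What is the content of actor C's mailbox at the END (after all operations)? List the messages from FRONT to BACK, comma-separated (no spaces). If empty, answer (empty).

After 1 (send(from=B, to=C, msg='done')): A:[] B:[] C:[done]
After 2 (send(from=A, to=B, msg='ok')): A:[] B:[ok] C:[done]
After 3 (send(from=B, to=A, msg='start')): A:[start] B:[ok] C:[done]
After 4 (process(C)): A:[start] B:[ok] C:[]
After 5 (send(from=C, to=B, msg='req')): A:[start] B:[ok,req] C:[]
After 6 (send(from=C, to=A, msg='err')): A:[start,err] B:[ok,req] C:[]
After 7 (send(from=A, to=B, msg='ack')): A:[start,err] B:[ok,req,ack] C:[]
After 8 (process(B)): A:[start,err] B:[req,ack] C:[]
After 9 (process(C)): A:[start,err] B:[req,ack] C:[]

Answer: (empty)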